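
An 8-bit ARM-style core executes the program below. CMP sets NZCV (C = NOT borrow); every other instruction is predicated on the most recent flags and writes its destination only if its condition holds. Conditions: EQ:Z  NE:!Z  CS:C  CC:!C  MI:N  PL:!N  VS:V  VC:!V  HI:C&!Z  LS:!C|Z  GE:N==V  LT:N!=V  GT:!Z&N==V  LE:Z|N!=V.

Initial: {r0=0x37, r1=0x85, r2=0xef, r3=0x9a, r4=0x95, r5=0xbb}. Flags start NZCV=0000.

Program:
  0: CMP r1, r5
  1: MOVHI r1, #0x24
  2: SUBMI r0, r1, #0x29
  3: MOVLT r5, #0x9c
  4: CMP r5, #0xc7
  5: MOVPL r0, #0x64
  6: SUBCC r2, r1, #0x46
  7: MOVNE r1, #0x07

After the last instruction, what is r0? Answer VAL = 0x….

0: ✓ CMP  NZCV=1000
1: · MOVHI
2: ✓ SUBMI  r0←0x5c
3: ✓ MOVLT  r5←0x9c
4: ✓ CMP  NZCV=1000
5: · MOVPL
6: ✓ SUBCC  r2←0x3f
7: ✓ MOVNE  r1←0x07

VAL = 0x5c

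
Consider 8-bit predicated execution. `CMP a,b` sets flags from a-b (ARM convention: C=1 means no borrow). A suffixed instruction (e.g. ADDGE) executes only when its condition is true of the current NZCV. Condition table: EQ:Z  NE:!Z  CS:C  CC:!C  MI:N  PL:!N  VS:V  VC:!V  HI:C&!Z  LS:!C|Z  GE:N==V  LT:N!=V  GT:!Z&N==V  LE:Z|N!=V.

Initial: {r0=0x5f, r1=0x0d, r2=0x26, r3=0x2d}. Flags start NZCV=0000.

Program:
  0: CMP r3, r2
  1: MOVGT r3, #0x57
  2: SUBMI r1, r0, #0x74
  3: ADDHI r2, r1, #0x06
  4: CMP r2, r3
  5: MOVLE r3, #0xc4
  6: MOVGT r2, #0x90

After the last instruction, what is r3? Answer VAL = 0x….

VAL = 0xc4

[0] flags=0010 → (cmp)
[1] flags=0010 GT?T → r3=0x57
[2] flags=0010 MI?F → skip
[3] flags=0010 HI?T → r2=0x13
[4] flags=1000 → (cmp)
[5] flags=1000 LE?T → r3=0xc4
[6] flags=1000 GT?F → skip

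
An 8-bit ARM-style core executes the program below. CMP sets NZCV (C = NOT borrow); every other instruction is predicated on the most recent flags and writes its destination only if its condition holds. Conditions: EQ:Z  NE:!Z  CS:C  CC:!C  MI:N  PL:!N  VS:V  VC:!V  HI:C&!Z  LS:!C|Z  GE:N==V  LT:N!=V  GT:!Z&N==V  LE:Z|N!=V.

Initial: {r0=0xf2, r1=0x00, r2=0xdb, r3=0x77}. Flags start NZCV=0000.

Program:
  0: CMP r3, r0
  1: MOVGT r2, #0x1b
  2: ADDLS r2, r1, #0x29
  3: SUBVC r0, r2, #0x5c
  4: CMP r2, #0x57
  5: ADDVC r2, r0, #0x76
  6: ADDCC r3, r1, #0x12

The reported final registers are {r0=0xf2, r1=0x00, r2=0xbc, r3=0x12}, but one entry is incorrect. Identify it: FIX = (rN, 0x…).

FIX = (r2, 0x68)

[0] flags=1001 → (cmp)
[1] flags=1001 GT?T → r2=0x1b
[2] flags=1001 LS?T → r2=0x29
[3] flags=1001 VC?F → skip
[4] flags=1000 → (cmp)
[5] flags=1000 VC?T → r2=0x68
[6] flags=1000 CC?T → r3=0x12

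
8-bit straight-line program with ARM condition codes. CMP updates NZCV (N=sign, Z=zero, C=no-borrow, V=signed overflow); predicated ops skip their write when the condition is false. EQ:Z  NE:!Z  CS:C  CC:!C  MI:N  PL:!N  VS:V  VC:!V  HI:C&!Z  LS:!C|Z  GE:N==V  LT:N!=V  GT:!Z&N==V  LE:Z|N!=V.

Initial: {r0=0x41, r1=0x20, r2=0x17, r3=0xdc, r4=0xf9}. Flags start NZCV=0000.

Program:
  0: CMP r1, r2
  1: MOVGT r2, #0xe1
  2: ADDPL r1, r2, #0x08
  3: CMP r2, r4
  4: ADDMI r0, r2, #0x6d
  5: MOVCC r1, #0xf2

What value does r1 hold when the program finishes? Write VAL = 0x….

VAL = 0xf2

0: ✓ CMP  NZCV=0010
1: ✓ MOVGT  r2←0xe1
2: ✓ ADDPL  r1←0xe9
3: ✓ CMP  NZCV=1000
4: ✓ ADDMI  r0←0x4e
5: ✓ MOVCC  r1←0xf2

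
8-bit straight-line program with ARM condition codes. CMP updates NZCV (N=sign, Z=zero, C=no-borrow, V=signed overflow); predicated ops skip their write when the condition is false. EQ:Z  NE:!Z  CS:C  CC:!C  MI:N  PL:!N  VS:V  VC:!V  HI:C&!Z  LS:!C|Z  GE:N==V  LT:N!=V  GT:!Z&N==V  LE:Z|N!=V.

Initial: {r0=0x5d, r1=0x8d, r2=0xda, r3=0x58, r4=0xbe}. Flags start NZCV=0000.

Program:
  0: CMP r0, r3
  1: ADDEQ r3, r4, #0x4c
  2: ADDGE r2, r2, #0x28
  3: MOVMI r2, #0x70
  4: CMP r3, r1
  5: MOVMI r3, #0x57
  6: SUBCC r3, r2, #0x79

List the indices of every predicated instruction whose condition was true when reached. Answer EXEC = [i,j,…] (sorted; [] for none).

EXEC = [2,5,6]

[0] flags=0010 → (cmp)
[1] flags=0010 EQ?F → skip
[2] flags=0010 GE?T → r2=0x02
[3] flags=0010 MI?F → skip
[4] flags=1001 → (cmp)
[5] flags=1001 MI?T → r3=0x57
[6] flags=1001 CC?T → r3=0x89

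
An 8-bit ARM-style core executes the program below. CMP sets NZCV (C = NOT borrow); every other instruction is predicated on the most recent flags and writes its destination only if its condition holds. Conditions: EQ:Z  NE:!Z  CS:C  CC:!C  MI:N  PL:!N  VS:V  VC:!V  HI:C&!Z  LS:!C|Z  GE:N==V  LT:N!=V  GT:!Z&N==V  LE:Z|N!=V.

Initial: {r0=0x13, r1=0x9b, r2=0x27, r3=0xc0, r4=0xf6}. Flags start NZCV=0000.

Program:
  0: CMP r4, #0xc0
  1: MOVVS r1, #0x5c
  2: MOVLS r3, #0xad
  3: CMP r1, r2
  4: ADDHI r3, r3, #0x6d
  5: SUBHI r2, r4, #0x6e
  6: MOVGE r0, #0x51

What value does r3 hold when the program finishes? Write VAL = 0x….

0: ✓ CMP  NZCV=0010
1: · MOVVS
2: · MOVLS
3: ✓ CMP  NZCV=0011
4: ✓ ADDHI  r3←0x2d
5: ✓ SUBHI  r2←0x88
6: · MOVGE

VAL = 0x2d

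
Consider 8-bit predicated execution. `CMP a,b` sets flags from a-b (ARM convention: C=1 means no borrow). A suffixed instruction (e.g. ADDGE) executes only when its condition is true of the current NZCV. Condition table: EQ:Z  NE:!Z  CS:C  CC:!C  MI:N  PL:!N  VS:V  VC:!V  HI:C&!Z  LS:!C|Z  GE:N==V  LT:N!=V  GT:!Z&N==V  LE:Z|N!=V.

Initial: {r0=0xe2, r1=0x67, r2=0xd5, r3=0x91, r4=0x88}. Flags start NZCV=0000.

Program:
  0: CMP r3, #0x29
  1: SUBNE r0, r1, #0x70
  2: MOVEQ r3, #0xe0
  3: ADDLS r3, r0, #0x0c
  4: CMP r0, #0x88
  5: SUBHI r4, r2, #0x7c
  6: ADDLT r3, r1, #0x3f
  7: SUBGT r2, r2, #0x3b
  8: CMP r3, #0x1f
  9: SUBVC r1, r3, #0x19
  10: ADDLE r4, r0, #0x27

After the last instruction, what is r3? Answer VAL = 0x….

VAL = 0x91

0: ✓ CMP  NZCV=0011
1: ✓ SUBNE  r0←0xf7
2: · MOVEQ
3: · ADDLS
4: ✓ CMP  NZCV=0010
5: ✓ SUBHI  r4←0x59
6: · ADDLT
7: ✓ SUBGT  r2←0x9a
8: ✓ CMP  NZCV=0011
9: · SUBVC
10: ✓ ADDLE  r4←0x1e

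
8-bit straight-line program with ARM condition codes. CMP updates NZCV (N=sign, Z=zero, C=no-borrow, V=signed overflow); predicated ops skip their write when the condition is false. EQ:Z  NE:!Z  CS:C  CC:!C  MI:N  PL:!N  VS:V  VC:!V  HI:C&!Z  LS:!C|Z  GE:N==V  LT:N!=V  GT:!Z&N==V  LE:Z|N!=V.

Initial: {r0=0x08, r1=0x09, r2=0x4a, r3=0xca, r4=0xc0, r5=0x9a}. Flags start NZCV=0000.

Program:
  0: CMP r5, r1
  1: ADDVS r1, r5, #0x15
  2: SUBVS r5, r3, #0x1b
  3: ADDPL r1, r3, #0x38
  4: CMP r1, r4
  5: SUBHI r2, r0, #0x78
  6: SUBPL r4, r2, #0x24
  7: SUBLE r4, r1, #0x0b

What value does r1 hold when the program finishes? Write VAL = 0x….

[0] flags=1010 → (cmp)
[1] flags=1010 VS?F → skip
[2] flags=1010 VS?F → skip
[3] flags=1010 PL?F → skip
[4] flags=0000 → (cmp)
[5] flags=0000 HI?F → skip
[6] flags=0000 PL?T → r4=0x26
[7] flags=0000 LE?F → skip

VAL = 0x09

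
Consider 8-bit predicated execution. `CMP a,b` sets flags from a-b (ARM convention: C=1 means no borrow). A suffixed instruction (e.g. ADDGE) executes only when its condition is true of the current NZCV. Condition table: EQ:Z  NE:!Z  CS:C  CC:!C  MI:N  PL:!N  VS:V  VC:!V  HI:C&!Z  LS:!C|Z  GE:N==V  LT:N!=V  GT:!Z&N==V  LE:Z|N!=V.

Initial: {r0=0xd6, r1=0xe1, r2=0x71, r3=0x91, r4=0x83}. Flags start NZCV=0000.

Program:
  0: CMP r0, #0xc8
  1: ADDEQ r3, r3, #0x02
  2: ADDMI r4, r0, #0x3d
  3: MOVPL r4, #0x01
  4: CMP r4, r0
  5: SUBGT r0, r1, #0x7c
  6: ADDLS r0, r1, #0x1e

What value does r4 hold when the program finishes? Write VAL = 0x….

[0] flags=0010 → (cmp)
[1] flags=0010 EQ?F → skip
[2] flags=0010 MI?F → skip
[3] flags=0010 PL?T → r4=0x01
[4] flags=0000 → (cmp)
[5] flags=0000 GT?T → r0=0x65
[6] flags=0000 LS?T → r0=0xff

VAL = 0x01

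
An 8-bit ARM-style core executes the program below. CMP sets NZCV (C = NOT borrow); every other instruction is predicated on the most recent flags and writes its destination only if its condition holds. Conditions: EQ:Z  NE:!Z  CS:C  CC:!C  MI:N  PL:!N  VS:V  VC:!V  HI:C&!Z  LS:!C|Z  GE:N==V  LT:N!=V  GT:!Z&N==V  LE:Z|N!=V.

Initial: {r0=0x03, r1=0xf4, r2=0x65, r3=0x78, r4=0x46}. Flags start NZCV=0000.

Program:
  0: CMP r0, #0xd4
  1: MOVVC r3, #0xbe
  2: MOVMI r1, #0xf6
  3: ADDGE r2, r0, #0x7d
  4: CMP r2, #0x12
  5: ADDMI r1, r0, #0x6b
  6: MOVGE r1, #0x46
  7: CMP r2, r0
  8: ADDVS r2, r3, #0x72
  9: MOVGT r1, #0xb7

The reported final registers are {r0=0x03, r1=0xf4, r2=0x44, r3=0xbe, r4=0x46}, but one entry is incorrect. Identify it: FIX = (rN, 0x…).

[0] flags=0000 → (cmp)
[1] flags=0000 VC?T → r3=0xbe
[2] flags=0000 MI?F → skip
[3] flags=0000 GE?T → r2=0x80
[4] flags=0011 → (cmp)
[5] flags=0011 MI?F → skip
[6] flags=0011 GE?F → skip
[7] flags=0011 → (cmp)
[8] flags=0011 VS?T → r2=0x30
[9] flags=0011 GT?F → skip

FIX = (r2, 0x30)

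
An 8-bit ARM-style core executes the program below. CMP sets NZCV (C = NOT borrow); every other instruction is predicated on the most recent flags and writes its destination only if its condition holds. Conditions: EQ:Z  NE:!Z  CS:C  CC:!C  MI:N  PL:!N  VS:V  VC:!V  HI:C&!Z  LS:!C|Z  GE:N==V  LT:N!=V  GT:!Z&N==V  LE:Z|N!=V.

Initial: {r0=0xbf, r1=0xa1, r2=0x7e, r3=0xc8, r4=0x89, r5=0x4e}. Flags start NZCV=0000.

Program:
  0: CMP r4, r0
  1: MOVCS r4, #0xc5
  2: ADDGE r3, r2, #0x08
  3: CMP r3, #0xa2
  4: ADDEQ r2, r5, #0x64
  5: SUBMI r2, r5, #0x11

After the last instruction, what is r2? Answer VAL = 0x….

VAL = 0x7e

[0] flags=1000 → (cmp)
[1] flags=1000 CS?F → skip
[2] flags=1000 GE?F → skip
[3] flags=0010 → (cmp)
[4] flags=0010 EQ?F → skip
[5] flags=0010 MI?F → skip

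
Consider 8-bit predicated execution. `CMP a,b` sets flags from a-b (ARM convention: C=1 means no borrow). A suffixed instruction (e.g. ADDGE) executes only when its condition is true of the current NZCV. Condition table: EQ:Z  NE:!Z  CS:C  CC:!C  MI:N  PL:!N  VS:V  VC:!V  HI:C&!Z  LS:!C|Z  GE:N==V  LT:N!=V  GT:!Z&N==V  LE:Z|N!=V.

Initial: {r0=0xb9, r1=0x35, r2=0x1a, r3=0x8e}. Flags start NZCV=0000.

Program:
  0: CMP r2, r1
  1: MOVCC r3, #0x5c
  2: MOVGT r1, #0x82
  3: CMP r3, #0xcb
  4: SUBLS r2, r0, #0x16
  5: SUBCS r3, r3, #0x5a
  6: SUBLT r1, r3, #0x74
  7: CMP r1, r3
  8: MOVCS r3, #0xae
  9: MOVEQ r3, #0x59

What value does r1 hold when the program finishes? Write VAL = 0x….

[0] flags=1000 → (cmp)
[1] flags=1000 CC?T → r3=0x5c
[2] flags=1000 GT?F → skip
[3] flags=1001 → (cmp)
[4] flags=1001 LS?T → r2=0xa3
[5] flags=1001 CS?F → skip
[6] flags=1001 LT?F → skip
[7] flags=1000 → (cmp)
[8] flags=1000 CS?F → skip
[9] flags=1000 EQ?F → skip

VAL = 0x35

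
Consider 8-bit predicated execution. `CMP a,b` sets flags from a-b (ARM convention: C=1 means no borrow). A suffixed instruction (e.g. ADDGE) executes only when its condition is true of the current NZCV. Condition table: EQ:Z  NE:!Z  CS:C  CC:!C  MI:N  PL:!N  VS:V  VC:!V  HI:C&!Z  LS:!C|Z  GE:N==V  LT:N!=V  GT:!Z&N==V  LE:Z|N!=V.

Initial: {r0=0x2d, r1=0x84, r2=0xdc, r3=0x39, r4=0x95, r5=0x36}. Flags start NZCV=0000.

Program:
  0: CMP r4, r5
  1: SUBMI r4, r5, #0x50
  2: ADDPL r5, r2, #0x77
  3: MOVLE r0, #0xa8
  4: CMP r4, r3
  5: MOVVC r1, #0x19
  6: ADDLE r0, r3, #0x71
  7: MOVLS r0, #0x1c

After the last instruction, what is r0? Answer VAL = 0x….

0: ✓ CMP  NZCV=0011
1: · SUBMI
2: ✓ ADDPL  r5←0x53
3: ✓ MOVLE  r0←0xa8
4: ✓ CMP  NZCV=0011
5: · MOVVC
6: ✓ ADDLE  r0←0xaa
7: · MOVLS

VAL = 0xaa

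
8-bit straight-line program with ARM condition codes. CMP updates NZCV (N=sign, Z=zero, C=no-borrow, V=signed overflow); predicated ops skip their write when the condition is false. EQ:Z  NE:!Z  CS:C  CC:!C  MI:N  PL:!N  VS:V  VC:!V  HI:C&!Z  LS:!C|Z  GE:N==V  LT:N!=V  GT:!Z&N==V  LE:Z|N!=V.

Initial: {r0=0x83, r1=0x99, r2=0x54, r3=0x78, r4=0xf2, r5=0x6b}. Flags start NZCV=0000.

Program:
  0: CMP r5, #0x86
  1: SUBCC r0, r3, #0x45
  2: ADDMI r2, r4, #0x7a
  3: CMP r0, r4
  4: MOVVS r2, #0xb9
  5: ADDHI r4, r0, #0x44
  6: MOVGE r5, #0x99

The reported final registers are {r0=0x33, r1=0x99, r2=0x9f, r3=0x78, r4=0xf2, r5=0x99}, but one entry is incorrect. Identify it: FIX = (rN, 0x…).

FIX = (r2, 0x6c)

[0] flags=1001 → (cmp)
[1] flags=1001 CC?T → r0=0x33
[2] flags=1001 MI?T → r2=0x6c
[3] flags=0000 → (cmp)
[4] flags=0000 VS?F → skip
[5] flags=0000 HI?F → skip
[6] flags=0000 GE?T → r5=0x99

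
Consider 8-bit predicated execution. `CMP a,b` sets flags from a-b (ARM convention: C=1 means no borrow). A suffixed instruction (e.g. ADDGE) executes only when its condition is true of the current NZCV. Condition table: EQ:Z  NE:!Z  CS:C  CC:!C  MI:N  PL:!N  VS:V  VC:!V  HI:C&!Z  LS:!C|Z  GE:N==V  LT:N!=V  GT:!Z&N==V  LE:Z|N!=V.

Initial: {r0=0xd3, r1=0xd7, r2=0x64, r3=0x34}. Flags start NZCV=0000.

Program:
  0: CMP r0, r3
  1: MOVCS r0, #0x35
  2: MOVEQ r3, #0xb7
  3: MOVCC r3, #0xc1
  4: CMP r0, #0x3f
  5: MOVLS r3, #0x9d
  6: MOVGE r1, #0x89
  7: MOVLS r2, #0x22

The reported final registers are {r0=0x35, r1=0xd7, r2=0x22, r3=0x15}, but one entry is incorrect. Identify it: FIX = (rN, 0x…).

FIX = (r3, 0x9d)

[0] flags=1010 → (cmp)
[1] flags=1010 CS?T → r0=0x35
[2] flags=1010 EQ?F → skip
[3] flags=1010 CC?F → skip
[4] flags=1000 → (cmp)
[5] flags=1000 LS?T → r3=0x9d
[6] flags=1000 GE?F → skip
[7] flags=1000 LS?T → r2=0x22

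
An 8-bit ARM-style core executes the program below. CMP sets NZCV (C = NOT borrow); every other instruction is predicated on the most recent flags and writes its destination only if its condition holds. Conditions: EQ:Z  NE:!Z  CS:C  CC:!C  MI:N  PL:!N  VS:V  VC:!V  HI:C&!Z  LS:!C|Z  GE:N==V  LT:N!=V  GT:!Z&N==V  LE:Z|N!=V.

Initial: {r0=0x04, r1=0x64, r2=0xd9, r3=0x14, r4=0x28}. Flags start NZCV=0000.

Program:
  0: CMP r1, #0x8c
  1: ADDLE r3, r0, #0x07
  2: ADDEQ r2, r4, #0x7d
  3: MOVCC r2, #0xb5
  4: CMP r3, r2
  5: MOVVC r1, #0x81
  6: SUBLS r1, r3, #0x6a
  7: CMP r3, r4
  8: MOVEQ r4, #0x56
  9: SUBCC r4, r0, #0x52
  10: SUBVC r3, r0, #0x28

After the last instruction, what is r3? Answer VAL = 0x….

0: ✓ CMP  NZCV=1001
1: · ADDLE
2: · ADDEQ
3: ✓ MOVCC  r2←0xb5
4: ✓ CMP  NZCV=0000
5: ✓ MOVVC  r1←0x81
6: ✓ SUBLS  r1←0xaa
7: ✓ CMP  NZCV=1000
8: · MOVEQ
9: ✓ SUBCC  r4←0xb2
10: ✓ SUBVC  r3←0xdc

VAL = 0xdc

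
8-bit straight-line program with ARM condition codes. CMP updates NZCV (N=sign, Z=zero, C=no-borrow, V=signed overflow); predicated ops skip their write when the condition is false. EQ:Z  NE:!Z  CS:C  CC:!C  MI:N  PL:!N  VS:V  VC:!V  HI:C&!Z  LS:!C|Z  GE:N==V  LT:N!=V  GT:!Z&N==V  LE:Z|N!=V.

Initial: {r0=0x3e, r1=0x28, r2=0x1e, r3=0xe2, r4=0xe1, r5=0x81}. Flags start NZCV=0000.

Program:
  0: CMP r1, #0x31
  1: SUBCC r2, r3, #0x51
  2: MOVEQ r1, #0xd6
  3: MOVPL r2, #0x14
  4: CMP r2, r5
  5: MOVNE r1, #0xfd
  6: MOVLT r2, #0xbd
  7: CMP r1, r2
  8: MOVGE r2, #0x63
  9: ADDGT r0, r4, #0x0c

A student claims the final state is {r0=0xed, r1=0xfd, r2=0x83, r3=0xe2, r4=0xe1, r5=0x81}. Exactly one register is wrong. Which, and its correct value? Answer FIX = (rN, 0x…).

[0] flags=1000 → (cmp)
[1] flags=1000 CC?T → r2=0x91
[2] flags=1000 EQ?F → skip
[3] flags=1000 PL?F → skip
[4] flags=0010 → (cmp)
[5] flags=0010 NE?T → r1=0xfd
[6] flags=0010 LT?F → skip
[7] flags=0010 → (cmp)
[8] flags=0010 GE?T → r2=0x63
[9] flags=0010 GT?T → r0=0xed

FIX = (r2, 0x63)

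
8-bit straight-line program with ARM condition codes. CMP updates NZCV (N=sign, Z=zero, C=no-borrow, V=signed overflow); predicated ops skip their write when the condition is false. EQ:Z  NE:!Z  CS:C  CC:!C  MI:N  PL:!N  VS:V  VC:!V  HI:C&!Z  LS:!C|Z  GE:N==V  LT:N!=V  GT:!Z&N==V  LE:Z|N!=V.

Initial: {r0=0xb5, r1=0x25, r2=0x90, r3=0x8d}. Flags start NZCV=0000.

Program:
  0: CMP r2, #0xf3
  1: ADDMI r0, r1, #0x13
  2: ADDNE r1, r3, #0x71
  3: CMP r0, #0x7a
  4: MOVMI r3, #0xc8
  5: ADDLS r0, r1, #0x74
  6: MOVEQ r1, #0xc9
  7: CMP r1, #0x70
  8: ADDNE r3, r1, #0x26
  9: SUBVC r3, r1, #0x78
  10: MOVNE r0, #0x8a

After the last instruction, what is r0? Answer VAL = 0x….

VAL = 0x8a

0: ✓ CMP  NZCV=1000
1: ✓ ADDMI  r0←0x38
2: ✓ ADDNE  r1←0xfe
3: ✓ CMP  NZCV=1000
4: ✓ MOVMI  r3←0xc8
5: ✓ ADDLS  r0←0x72
6: · MOVEQ
7: ✓ CMP  NZCV=1010
8: ✓ ADDNE  r3←0x24
9: ✓ SUBVC  r3←0x86
10: ✓ MOVNE  r0←0x8a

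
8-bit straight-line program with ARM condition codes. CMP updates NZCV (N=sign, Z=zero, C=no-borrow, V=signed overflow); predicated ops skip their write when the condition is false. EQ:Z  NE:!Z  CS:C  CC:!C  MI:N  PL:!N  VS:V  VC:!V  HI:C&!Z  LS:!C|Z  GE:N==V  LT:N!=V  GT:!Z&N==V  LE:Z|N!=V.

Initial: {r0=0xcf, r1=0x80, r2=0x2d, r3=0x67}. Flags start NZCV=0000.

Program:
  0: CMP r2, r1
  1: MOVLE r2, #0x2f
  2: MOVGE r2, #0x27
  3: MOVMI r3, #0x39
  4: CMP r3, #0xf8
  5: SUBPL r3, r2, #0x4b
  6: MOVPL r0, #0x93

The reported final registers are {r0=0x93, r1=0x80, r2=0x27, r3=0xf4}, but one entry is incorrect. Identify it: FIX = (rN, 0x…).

FIX = (r3, 0xdc)

0: ✓ CMP  NZCV=1001
1: · MOVLE
2: ✓ MOVGE  r2←0x27
3: ✓ MOVMI  r3←0x39
4: ✓ CMP  NZCV=0000
5: ✓ SUBPL  r3←0xdc
6: ✓ MOVPL  r0←0x93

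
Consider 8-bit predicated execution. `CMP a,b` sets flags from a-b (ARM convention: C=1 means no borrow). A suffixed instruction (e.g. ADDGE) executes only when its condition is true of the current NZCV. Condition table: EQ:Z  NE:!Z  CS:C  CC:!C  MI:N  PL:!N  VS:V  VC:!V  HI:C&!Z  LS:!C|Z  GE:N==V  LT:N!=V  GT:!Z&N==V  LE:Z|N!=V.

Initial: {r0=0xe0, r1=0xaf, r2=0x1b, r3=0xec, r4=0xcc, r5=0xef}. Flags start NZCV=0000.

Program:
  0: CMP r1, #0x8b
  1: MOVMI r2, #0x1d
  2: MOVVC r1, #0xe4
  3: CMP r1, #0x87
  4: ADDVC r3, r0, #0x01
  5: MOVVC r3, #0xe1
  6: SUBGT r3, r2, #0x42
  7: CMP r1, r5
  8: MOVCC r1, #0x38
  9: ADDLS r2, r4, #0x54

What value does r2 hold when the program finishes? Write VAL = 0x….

VAL = 0x20

[0] flags=0010 → (cmp)
[1] flags=0010 MI?F → skip
[2] flags=0010 VC?T → r1=0xe4
[3] flags=0010 → (cmp)
[4] flags=0010 VC?T → r3=0xe1
[5] flags=0010 VC?T → r3=0xe1
[6] flags=0010 GT?T → r3=0xd9
[7] flags=1000 → (cmp)
[8] flags=1000 CC?T → r1=0x38
[9] flags=1000 LS?T → r2=0x20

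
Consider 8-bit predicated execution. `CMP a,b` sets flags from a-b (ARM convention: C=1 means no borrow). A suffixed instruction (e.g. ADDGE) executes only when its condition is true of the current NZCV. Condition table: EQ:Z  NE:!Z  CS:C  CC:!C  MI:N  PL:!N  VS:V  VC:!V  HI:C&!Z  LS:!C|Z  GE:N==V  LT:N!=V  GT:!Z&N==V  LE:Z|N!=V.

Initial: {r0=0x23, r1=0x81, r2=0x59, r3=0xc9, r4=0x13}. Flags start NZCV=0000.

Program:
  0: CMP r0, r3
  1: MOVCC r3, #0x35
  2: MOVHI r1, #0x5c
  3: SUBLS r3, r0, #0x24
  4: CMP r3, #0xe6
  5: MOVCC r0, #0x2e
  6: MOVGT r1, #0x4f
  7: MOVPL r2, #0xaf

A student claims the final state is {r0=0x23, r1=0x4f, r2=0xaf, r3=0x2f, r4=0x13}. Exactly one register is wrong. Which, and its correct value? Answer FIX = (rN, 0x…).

[0] flags=0000 → (cmp)
[1] flags=0000 CC?T → r3=0x35
[2] flags=0000 HI?F → skip
[3] flags=0000 LS?T → r3=0xff
[4] flags=0010 → (cmp)
[5] flags=0010 CC?F → skip
[6] flags=0010 GT?T → r1=0x4f
[7] flags=0010 PL?T → r2=0xaf

FIX = (r3, 0xff)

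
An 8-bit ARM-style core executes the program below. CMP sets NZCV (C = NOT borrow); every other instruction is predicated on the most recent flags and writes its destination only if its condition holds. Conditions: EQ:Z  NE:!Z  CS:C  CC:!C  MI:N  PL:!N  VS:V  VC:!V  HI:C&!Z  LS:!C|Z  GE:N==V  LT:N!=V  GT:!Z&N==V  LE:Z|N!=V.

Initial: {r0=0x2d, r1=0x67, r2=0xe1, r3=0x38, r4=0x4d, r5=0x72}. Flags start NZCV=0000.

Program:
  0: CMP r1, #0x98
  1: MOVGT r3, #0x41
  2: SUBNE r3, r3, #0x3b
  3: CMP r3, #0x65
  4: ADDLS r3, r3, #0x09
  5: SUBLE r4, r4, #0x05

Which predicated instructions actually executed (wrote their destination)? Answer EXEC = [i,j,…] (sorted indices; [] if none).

0: ✓ CMP  NZCV=1001
1: ✓ MOVGT  r3←0x41
2: ✓ SUBNE  r3←0x06
3: ✓ CMP  NZCV=1000
4: ✓ ADDLS  r3←0x0f
5: ✓ SUBLE  r4←0x48

EXEC = [1,2,4,5]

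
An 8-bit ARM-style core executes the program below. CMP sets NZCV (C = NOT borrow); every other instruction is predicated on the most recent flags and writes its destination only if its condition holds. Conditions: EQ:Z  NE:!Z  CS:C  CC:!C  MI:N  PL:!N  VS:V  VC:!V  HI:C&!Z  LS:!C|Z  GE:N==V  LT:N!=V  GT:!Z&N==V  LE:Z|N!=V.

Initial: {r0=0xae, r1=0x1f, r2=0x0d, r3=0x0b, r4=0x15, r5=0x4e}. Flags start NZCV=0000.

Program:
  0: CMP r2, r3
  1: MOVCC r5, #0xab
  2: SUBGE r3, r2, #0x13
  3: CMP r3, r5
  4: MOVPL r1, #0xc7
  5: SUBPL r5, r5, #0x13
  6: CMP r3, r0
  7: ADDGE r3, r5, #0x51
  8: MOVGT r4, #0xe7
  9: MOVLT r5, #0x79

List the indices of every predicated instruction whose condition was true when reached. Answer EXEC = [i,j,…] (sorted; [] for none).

EXEC = [2,7,8]

[0] flags=0010 → (cmp)
[1] flags=0010 CC?F → skip
[2] flags=0010 GE?T → r3=0xfa
[3] flags=1010 → (cmp)
[4] flags=1010 PL?F → skip
[5] flags=1010 PL?F → skip
[6] flags=0010 → (cmp)
[7] flags=0010 GE?T → r3=0x9f
[8] flags=0010 GT?T → r4=0xe7
[9] flags=0010 LT?F → skip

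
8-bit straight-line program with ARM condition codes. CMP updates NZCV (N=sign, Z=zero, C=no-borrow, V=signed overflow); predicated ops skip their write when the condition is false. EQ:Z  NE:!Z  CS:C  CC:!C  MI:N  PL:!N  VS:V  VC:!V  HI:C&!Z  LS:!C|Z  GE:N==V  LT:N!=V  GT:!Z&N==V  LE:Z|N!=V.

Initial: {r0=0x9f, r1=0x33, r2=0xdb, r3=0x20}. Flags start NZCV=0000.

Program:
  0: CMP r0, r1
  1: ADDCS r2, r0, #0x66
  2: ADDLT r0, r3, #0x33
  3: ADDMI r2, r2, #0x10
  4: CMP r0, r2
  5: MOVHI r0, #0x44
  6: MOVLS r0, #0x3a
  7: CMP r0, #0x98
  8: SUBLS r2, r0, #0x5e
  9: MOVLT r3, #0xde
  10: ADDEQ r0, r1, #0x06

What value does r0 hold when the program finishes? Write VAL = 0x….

0: ✓ CMP  NZCV=0011
1: ✓ ADDCS  r2←0x05
2: ✓ ADDLT  r0←0x53
3: · ADDMI
4: ✓ CMP  NZCV=0010
5: ✓ MOVHI  r0←0x44
6: · MOVLS
7: ✓ CMP  NZCV=1001
8: ✓ SUBLS  r2←0xe6
9: · MOVLT
10: · ADDEQ

VAL = 0x44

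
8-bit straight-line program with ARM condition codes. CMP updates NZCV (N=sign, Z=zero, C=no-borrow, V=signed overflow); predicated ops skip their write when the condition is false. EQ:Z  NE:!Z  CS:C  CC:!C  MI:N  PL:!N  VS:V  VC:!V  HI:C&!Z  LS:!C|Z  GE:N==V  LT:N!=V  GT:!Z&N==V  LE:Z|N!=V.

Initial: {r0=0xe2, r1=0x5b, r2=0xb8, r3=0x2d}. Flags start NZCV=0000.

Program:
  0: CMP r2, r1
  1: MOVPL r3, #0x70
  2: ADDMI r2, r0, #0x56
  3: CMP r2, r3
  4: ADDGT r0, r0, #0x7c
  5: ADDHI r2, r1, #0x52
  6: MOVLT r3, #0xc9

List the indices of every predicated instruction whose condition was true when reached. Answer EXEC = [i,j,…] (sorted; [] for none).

EXEC = [1,5,6]

[0] flags=0011 → (cmp)
[1] flags=0011 PL?T → r3=0x70
[2] flags=0011 MI?F → skip
[3] flags=0011 → (cmp)
[4] flags=0011 GT?F → skip
[5] flags=0011 HI?T → r2=0xad
[6] flags=0011 LT?T → r3=0xc9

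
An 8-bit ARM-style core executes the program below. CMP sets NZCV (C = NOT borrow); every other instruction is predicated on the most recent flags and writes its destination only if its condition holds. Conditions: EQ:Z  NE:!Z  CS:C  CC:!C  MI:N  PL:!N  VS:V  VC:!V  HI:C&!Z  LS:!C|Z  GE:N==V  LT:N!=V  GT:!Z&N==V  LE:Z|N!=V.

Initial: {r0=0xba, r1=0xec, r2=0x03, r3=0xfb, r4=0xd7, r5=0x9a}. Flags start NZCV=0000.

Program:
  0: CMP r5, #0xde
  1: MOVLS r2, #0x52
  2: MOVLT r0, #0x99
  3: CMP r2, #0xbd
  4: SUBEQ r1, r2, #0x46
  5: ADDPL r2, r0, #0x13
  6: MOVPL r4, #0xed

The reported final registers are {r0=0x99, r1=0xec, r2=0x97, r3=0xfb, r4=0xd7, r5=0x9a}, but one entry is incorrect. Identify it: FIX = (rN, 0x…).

FIX = (r2, 0x52)

0: ✓ CMP  NZCV=1000
1: ✓ MOVLS  r2←0x52
2: ✓ MOVLT  r0←0x99
3: ✓ CMP  NZCV=1001
4: · SUBEQ
5: · ADDPL
6: · MOVPL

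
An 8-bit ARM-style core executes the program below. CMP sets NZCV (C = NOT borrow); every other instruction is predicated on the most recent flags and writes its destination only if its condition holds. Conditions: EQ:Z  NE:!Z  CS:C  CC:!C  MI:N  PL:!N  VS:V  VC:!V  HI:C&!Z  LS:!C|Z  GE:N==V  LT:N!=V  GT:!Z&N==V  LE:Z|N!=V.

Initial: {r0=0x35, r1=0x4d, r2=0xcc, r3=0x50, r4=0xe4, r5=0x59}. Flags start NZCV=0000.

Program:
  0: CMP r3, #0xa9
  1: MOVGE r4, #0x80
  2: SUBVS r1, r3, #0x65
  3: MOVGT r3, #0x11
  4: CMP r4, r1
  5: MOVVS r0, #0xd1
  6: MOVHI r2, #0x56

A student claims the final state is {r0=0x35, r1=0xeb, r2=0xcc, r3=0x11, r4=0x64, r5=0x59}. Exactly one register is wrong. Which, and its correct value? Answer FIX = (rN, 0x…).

0: ✓ CMP  NZCV=1001
1: ✓ MOVGE  r4←0x80
2: ✓ SUBVS  r1←0xeb
3: ✓ MOVGT  r3←0x11
4: ✓ CMP  NZCV=1000
5: · MOVVS
6: · MOVHI

FIX = (r4, 0x80)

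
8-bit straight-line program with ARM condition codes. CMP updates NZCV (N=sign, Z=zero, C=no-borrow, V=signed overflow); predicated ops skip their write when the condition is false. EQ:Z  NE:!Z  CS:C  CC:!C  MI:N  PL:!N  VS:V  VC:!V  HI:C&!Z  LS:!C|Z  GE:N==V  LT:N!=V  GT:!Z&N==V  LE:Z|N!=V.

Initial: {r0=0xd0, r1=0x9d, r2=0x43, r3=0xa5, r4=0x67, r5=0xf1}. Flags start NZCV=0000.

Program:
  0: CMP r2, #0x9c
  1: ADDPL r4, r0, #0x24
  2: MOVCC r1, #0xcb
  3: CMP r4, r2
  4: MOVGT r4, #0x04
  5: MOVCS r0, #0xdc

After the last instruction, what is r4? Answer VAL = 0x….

VAL = 0x04

0: ✓ CMP  NZCV=1001
1: · ADDPL
2: ✓ MOVCC  r1←0xcb
3: ✓ CMP  NZCV=0010
4: ✓ MOVGT  r4←0x04
5: ✓ MOVCS  r0←0xdc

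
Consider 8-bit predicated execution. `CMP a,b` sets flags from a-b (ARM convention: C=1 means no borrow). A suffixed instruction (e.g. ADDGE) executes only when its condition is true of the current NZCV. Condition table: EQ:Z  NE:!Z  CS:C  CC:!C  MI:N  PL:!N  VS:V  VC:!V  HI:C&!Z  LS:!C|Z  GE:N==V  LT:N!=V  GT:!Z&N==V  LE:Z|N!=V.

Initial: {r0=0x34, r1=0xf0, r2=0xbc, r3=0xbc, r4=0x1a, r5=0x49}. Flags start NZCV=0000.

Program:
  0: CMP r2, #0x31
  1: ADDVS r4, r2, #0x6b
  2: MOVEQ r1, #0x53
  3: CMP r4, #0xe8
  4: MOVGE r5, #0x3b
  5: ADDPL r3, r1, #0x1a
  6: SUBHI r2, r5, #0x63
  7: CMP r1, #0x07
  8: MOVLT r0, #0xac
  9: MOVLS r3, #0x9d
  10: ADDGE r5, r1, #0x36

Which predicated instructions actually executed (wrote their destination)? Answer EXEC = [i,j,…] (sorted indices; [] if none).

0: ✓ CMP  NZCV=1010
1: · ADDVS
2: · MOVEQ
3: ✓ CMP  NZCV=0000
4: ✓ MOVGE  r5←0x3b
5: ✓ ADDPL  r3←0x0a
6: · SUBHI
7: ✓ CMP  NZCV=1010
8: ✓ MOVLT  r0←0xac
9: · MOVLS
10: · ADDGE

EXEC = [4,5,8]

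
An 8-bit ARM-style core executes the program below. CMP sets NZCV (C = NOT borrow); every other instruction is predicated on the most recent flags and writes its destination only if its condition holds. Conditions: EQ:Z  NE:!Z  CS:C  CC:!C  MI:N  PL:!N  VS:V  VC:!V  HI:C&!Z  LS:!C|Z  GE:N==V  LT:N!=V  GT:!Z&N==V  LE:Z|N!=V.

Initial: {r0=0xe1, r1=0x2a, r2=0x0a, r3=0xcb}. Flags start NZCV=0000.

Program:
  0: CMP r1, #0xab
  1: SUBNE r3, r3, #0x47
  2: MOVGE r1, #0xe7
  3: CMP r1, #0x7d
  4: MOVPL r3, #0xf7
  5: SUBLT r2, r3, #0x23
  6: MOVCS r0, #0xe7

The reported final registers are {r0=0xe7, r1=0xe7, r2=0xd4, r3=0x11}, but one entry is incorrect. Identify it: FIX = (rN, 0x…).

[0] flags=0000 → (cmp)
[1] flags=0000 NE?T → r3=0x84
[2] flags=0000 GE?T → r1=0xe7
[3] flags=0011 → (cmp)
[4] flags=0011 PL?T → r3=0xf7
[5] flags=0011 LT?T → r2=0xd4
[6] flags=0011 CS?T → r0=0xe7

FIX = (r3, 0xf7)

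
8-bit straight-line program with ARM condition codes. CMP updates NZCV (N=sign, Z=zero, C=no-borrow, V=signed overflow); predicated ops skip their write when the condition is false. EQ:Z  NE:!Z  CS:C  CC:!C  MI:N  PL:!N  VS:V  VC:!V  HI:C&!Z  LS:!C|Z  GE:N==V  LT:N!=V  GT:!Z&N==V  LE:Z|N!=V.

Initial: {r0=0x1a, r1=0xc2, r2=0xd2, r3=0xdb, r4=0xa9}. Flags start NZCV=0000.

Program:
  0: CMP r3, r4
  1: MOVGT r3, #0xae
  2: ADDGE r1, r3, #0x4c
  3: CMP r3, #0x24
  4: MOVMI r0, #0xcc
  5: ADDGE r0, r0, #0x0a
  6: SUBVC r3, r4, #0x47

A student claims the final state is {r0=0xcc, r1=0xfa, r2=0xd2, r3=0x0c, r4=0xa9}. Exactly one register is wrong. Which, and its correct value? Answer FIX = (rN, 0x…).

FIX = (r3, 0x62)

0: ✓ CMP  NZCV=0010
1: ✓ MOVGT  r3←0xae
2: ✓ ADDGE  r1←0xfa
3: ✓ CMP  NZCV=1010
4: ✓ MOVMI  r0←0xcc
5: · ADDGE
6: ✓ SUBVC  r3←0x62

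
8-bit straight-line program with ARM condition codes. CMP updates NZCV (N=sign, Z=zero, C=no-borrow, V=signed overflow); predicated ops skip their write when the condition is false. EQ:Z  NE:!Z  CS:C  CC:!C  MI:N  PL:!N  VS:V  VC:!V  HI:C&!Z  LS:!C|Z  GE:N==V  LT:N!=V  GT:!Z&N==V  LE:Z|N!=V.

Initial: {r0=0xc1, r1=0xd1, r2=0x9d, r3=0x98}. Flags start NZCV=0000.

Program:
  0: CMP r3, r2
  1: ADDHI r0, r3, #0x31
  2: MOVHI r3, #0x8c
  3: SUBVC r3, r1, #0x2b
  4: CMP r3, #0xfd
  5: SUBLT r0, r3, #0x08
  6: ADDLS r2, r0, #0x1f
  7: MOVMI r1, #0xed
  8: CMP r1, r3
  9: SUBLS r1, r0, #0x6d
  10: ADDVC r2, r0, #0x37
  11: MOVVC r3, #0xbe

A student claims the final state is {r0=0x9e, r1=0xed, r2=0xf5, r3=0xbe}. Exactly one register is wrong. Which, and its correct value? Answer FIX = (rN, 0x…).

0: ✓ CMP  NZCV=1000
1: · ADDHI
2: · MOVHI
3: ✓ SUBVC  r3←0xa6
4: ✓ CMP  NZCV=1000
5: ✓ SUBLT  r0←0x9e
6: ✓ ADDLS  r2←0xbd
7: ✓ MOVMI  r1←0xed
8: ✓ CMP  NZCV=0010
9: · SUBLS
10: ✓ ADDVC  r2←0xd5
11: ✓ MOVVC  r3←0xbe

FIX = (r2, 0xd5)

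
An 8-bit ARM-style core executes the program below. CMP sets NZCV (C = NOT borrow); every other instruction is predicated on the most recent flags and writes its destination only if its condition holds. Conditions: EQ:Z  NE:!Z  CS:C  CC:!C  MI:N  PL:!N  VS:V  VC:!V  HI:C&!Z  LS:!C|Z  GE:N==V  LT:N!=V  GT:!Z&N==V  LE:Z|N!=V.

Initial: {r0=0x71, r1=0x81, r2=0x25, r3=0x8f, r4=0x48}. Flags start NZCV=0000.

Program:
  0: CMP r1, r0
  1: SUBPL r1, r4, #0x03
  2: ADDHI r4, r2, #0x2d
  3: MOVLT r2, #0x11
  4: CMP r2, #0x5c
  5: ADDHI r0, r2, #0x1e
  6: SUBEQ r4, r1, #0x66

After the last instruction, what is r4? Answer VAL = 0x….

[0] flags=0011 → (cmp)
[1] flags=0011 PL?T → r1=0x45
[2] flags=0011 HI?T → r4=0x52
[3] flags=0011 LT?T → r2=0x11
[4] flags=1000 → (cmp)
[5] flags=1000 HI?F → skip
[6] flags=1000 EQ?F → skip

VAL = 0x52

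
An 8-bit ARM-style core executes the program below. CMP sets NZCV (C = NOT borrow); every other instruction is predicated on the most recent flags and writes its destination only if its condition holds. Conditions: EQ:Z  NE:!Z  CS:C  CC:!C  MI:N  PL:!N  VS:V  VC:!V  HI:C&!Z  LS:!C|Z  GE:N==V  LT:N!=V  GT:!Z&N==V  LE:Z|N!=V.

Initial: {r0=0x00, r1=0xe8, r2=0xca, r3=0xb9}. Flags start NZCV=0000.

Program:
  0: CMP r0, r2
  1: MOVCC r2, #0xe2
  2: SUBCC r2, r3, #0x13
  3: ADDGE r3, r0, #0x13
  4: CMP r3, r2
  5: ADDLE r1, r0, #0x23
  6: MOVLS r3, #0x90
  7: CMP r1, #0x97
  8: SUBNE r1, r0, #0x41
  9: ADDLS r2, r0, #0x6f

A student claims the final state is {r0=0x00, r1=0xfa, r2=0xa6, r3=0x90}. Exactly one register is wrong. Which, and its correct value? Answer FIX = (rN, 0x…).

0: ✓ CMP  NZCV=0000
1: ✓ MOVCC  r2←0xe2
2: ✓ SUBCC  r2←0xa6
3: ✓ ADDGE  r3←0x13
4: ✓ CMP  NZCV=0000
5: · ADDLE
6: ✓ MOVLS  r3←0x90
7: ✓ CMP  NZCV=0010
8: ✓ SUBNE  r1←0xbf
9: · ADDLS

FIX = (r1, 0xbf)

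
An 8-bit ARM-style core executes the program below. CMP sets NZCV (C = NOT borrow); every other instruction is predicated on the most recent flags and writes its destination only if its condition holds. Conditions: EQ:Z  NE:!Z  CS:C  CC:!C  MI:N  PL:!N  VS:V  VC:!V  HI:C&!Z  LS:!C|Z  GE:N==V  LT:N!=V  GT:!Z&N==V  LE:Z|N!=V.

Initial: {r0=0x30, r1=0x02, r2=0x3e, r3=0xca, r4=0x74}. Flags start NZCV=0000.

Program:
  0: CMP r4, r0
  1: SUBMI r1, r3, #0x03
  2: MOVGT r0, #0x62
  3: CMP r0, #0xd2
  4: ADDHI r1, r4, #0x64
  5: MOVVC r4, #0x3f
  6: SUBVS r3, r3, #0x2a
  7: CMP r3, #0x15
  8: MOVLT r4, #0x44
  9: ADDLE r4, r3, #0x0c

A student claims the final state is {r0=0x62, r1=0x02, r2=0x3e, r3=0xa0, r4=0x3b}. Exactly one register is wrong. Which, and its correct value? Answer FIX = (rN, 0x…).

FIX = (r4, 0xac)

0: ✓ CMP  NZCV=0010
1: · SUBMI
2: ✓ MOVGT  r0←0x62
3: ✓ CMP  NZCV=1001
4: · ADDHI
5: · MOVVC
6: ✓ SUBVS  r3←0xa0
7: ✓ CMP  NZCV=1010
8: ✓ MOVLT  r4←0x44
9: ✓ ADDLE  r4←0xac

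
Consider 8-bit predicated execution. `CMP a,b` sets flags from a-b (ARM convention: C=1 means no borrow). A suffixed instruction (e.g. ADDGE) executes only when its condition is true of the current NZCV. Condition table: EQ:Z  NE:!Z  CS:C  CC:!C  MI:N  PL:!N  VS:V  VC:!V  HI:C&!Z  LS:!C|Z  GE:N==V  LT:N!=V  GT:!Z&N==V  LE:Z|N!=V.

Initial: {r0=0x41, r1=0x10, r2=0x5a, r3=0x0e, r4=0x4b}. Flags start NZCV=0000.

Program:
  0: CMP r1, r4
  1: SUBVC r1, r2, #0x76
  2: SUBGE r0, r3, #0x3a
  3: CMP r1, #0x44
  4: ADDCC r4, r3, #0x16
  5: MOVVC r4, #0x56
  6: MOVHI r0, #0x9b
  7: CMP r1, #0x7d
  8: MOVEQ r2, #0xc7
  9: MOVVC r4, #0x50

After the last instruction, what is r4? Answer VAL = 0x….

0: ✓ CMP  NZCV=1000
1: ✓ SUBVC  r1←0xe4
2: · SUBGE
3: ✓ CMP  NZCV=1010
4: · ADDCC
5: ✓ MOVVC  r4←0x56
6: ✓ MOVHI  r0←0x9b
7: ✓ CMP  NZCV=0011
8: · MOVEQ
9: · MOVVC

VAL = 0x56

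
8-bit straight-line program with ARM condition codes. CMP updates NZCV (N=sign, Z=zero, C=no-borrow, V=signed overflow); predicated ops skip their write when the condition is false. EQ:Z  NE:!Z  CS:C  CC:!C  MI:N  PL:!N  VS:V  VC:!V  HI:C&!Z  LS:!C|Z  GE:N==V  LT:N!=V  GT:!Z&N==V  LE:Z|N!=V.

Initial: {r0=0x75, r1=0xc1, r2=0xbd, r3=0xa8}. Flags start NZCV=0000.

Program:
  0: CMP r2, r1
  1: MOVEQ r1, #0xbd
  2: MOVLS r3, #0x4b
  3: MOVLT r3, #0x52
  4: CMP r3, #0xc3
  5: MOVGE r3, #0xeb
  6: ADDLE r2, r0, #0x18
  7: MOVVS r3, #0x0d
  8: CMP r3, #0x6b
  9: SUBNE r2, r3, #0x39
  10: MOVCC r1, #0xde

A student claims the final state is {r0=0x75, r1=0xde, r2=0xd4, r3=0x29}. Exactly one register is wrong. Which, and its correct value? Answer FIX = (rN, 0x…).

0: ✓ CMP  NZCV=1000
1: · MOVEQ
2: ✓ MOVLS  r3←0x4b
3: ✓ MOVLT  r3←0x52
4: ✓ CMP  NZCV=1001
5: ✓ MOVGE  r3←0xeb
6: · ADDLE
7: ✓ MOVVS  r3←0x0d
8: ✓ CMP  NZCV=1000
9: ✓ SUBNE  r2←0xd4
10: ✓ MOVCC  r1←0xde

FIX = (r3, 0x0d)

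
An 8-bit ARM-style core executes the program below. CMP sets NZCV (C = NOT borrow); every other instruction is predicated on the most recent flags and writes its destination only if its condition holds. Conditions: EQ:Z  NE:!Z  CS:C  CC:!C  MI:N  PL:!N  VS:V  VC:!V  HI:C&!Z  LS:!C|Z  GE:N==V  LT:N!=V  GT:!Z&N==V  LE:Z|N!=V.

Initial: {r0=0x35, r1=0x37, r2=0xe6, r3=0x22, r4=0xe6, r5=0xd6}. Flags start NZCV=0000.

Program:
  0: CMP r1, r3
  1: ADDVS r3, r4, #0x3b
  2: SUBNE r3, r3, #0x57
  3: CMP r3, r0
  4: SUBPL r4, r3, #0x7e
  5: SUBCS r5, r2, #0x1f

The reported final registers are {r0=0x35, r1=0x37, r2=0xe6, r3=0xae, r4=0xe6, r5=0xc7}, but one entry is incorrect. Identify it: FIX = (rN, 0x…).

[0] flags=0010 → (cmp)
[1] flags=0010 VS?F → skip
[2] flags=0010 NE?T → r3=0xcb
[3] flags=1010 → (cmp)
[4] flags=1010 PL?F → skip
[5] flags=1010 CS?T → r5=0xc7

FIX = (r3, 0xcb)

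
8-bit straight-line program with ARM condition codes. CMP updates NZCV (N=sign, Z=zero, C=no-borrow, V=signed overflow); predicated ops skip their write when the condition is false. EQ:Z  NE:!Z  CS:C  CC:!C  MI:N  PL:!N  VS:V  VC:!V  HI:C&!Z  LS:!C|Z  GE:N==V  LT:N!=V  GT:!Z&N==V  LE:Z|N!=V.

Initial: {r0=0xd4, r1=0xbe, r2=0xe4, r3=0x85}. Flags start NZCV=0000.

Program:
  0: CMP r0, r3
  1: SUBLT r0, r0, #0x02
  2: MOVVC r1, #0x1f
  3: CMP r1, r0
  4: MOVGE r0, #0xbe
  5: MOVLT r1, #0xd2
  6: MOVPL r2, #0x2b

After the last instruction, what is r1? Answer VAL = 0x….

0: ✓ CMP  NZCV=0010
1: · SUBLT
2: ✓ MOVVC  r1←0x1f
3: ✓ CMP  NZCV=0000
4: ✓ MOVGE  r0←0xbe
5: · MOVLT
6: ✓ MOVPL  r2←0x2b

VAL = 0x1f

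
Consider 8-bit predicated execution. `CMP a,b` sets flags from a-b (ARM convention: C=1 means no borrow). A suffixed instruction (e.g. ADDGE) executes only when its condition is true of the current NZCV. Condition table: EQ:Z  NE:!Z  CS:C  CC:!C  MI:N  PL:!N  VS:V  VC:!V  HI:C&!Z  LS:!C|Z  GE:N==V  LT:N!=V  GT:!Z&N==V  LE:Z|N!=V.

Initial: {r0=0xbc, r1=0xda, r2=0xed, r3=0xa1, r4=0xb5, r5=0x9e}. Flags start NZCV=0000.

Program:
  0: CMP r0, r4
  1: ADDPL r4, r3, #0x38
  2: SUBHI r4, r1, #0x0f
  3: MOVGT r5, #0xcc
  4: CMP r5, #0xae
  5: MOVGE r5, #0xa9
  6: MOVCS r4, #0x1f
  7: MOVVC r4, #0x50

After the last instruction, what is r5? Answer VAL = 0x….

VAL = 0xa9

0: ✓ CMP  NZCV=0010
1: ✓ ADDPL  r4←0xd9
2: ✓ SUBHI  r4←0xcb
3: ✓ MOVGT  r5←0xcc
4: ✓ CMP  NZCV=0010
5: ✓ MOVGE  r5←0xa9
6: ✓ MOVCS  r4←0x1f
7: ✓ MOVVC  r4←0x50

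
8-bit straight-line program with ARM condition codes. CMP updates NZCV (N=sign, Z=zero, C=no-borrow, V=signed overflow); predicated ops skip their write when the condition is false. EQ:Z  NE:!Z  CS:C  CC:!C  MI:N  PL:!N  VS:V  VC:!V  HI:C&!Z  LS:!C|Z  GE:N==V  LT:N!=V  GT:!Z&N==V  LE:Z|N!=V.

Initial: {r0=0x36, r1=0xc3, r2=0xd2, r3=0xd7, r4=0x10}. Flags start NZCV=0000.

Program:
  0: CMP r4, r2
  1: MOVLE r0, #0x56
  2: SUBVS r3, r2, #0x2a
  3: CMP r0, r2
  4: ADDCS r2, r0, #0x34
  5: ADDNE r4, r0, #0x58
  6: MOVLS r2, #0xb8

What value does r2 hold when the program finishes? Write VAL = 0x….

VAL = 0xb8

[0] flags=0000 → (cmp)
[1] flags=0000 LE?F → skip
[2] flags=0000 VS?F → skip
[3] flags=0000 → (cmp)
[4] flags=0000 CS?F → skip
[5] flags=0000 NE?T → r4=0x8e
[6] flags=0000 LS?T → r2=0xb8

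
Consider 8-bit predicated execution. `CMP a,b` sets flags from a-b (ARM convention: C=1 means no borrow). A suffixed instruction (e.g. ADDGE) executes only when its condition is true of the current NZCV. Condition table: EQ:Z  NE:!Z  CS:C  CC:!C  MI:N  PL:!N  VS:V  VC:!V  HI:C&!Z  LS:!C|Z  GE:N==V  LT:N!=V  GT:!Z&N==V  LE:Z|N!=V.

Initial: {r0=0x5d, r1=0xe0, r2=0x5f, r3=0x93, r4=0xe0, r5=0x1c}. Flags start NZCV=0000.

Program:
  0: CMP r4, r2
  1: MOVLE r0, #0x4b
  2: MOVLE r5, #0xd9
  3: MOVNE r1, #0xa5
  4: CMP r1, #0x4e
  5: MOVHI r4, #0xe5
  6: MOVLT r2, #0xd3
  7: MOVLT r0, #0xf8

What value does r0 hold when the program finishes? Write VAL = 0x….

VAL = 0xf8

[0] flags=1010 → (cmp)
[1] flags=1010 LE?T → r0=0x4b
[2] flags=1010 LE?T → r5=0xd9
[3] flags=1010 NE?T → r1=0xa5
[4] flags=0011 → (cmp)
[5] flags=0011 HI?T → r4=0xe5
[6] flags=0011 LT?T → r2=0xd3
[7] flags=0011 LT?T → r0=0xf8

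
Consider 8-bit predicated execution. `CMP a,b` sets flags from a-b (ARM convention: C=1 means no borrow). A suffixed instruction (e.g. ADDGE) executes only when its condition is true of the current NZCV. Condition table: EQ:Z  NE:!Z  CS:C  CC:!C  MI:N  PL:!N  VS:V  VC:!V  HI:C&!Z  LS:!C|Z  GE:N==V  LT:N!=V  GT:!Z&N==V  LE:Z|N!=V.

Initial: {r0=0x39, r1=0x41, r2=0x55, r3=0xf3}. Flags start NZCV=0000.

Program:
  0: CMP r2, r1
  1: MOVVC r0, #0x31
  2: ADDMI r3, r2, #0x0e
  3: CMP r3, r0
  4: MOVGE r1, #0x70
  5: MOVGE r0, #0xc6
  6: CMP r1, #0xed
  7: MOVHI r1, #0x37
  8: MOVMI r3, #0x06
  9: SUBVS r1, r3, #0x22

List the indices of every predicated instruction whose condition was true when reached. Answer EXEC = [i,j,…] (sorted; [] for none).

[0] flags=0010 → (cmp)
[1] flags=0010 VC?T → r0=0x31
[2] flags=0010 MI?F → skip
[3] flags=1010 → (cmp)
[4] flags=1010 GE?F → skip
[5] flags=1010 GE?F → skip
[6] flags=0000 → (cmp)
[7] flags=0000 HI?F → skip
[8] flags=0000 MI?F → skip
[9] flags=0000 VS?F → skip

EXEC = [1]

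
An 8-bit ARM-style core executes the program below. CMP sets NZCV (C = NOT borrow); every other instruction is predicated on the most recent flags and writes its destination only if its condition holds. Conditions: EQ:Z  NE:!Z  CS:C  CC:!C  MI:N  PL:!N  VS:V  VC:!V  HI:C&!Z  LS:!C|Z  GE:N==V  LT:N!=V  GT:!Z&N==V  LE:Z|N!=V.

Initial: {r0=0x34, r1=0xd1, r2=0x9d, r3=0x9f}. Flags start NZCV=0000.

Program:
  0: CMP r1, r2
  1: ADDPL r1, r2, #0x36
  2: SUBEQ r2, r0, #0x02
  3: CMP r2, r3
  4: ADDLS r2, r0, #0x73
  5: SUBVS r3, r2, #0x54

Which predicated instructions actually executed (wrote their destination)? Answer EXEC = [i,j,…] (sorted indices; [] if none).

EXEC = [1,4]

[0] flags=0010 → (cmp)
[1] flags=0010 PL?T → r1=0xd3
[2] flags=0010 EQ?F → skip
[3] flags=1000 → (cmp)
[4] flags=1000 LS?T → r2=0xa7
[5] flags=1000 VS?F → skip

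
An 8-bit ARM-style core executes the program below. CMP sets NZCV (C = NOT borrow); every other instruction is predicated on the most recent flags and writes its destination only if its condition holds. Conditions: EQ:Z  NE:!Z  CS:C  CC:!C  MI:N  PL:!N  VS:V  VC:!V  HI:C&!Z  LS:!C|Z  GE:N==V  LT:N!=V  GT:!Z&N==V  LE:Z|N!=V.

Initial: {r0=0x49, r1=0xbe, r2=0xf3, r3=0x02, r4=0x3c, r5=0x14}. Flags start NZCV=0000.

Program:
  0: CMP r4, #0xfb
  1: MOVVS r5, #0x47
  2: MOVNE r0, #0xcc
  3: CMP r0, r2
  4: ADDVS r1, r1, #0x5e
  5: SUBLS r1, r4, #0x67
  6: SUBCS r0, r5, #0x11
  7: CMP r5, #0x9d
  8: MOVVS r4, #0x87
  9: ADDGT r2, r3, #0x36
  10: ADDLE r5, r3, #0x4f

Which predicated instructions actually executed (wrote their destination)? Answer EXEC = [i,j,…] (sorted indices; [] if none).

EXEC = [2,5,9]

0: ✓ CMP  NZCV=0000
1: · MOVVS
2: ✓ MOVNE  r0←0xcc
3: ✓ CMP  NZCV=1000
4: · ADDVS
5: ✓ SUBLS  r1←0xd5
6: · SUBCS
7: ✓ CMP  NZCV=0000
8: · MOVVS
9: ✓ ADDGT  r2←0x38
10: · ADDLE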